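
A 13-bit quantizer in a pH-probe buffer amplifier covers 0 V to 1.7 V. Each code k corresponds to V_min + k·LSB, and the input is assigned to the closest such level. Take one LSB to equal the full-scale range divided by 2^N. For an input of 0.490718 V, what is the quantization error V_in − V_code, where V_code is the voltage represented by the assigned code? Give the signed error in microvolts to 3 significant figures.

Range is 1.7 V. LSB = 1.7 V / 2^13 ≈ 207.5 µV.
(0.490718 − (0)) / LSB = 0.490718 × 8192/1.7 = 2364.6834. Nearest integer: k = 2365.
Reconstructed level: 0 + 2365 × 1.7/8192 V = 0.4907836914 V.
Error = V_in − V_code = 0.490718 − (0.4907836914) = −65.7 µV.

−65.7 µV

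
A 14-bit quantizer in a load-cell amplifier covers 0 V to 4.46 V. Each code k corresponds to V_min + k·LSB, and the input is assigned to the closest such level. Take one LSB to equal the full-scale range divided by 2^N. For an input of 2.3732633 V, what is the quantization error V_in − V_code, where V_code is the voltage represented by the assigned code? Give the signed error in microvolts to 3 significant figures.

Range is 4.46 V. LSB = 4.46 V / 2^14 ≈ 272.2 µV.
Position in LSBs: (2.3732633 − (0)) × 16384/4.46 = 8718.2838; rounding gives k = 8718.
V_code = V_min + k × range/2^14 = 0 + 8718 × 4.46/16384 = 2.3731860352 V.
Error = V_in − V_code = 2.3732633 − (2.3731860352) = +77.3 µV.

+77.3 µV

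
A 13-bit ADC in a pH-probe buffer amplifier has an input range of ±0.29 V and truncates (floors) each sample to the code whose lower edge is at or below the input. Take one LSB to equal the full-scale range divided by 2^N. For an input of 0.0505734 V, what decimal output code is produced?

The full-scale span is 0.29 − (-0.29) = 0.58 V. LSB = 0.58 V / 2^13 ≈ 70.80 µV.
V_in − V_min = 0.0505734 − (-0.29) = 0.3405734 V.
Divide by LSB: 0.3405734 × 8192/0.58 = 4810.3057.
Truncating gives code 4810.

4810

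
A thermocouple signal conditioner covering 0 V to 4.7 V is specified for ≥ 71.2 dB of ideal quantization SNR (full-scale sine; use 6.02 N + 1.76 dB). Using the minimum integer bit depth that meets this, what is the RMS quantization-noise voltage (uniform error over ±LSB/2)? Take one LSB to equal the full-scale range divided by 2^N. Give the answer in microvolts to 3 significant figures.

Full-scale range = 4.7 V.
6.02 N + 1.76 ≥ 71.2 gives N ≥ 11.535, so the minimum integer is 12.
Step size = 4.7/4096 V = 1.1475 mV.
RMS noise = LSB/√12 = 331 µV.

331 µV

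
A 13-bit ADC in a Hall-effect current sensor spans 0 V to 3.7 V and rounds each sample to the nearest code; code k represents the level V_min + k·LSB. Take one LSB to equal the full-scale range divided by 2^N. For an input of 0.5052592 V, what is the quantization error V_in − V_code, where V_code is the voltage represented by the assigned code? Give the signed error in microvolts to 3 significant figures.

−149 µV

V_FS = 3.7 V. LSB = 3.7 V / 2^13 ≈ 451.7 µV.
(V_in − V_min)/LSB = (0.5052592 − (0)) × 8192/3.7 = 1118.6712 → nearest code k = 1119.
V_code = V_min + k × range/2^13 = 0 + 1119 × 3.7/8192 = 0.5054077148 V.
e = 0.5052592 − (0.5054077148) = −149 µV.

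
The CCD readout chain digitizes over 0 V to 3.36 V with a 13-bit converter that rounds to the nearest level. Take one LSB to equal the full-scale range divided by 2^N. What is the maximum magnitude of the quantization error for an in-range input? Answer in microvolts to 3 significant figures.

Full-scale range = 3.36 V.
One LSB is 3.36 V / 8192 = 410.16 µV.
A rounding quantizer has |error| ≤ LSB/2 = 205 µV.

205 µV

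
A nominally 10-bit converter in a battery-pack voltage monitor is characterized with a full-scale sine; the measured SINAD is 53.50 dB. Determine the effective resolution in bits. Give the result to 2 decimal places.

8.59 bits

Inverting SNR = 6.02 N + 1.76: N_eff = (53.50 − 1.76)/6.02 = 8.5947.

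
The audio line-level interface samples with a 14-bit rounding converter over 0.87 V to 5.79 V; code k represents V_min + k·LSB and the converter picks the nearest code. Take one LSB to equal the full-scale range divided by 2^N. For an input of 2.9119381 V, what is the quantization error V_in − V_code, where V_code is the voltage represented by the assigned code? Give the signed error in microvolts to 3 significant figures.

−54.1 µV

The full-scale span is 5.79 − (0.87) = 4.92 V. LSB = 4.92 V / 2^14 ≈ 300.3 µV.
(V_in − V_min)/LSB = (2.9119381 − (0.87)) × 16384/4.92 = 6799.8199 → nearest code k = 6800.
V_code = 0.87 + (6800/16384) × 4.92 = 2.9119921875 V.
e = 2.9119381 − (2.9119921875) = −54.1 µV.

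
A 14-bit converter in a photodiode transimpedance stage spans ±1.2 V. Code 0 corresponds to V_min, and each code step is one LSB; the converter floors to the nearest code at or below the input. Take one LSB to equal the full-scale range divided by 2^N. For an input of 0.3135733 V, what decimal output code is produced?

10332

Span: 1.2 V − (-1.2 V) = 2.4 V. LSB = 2.4 V / 2^14 ≈ 146.5 µV.
code = ⌊(V_in − V_min)/LSB⌋ = ⌊(V_in − V_min) × 2^14 / range⌋
     = ⌊(0.3135733 − (-1.2)) × 16384 / 2.4⌋ = ⌊1.5135733 × 16384/2.4⌋
     = ⌊10332.660⌋ = 10332.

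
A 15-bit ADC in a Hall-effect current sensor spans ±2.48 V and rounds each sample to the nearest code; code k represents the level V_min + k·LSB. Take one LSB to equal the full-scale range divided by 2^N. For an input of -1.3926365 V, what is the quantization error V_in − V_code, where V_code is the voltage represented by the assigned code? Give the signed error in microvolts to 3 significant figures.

−58.4 µV

Span: 2.48 V − (-2.48 V) = 4.96 V. LSB = 4.96 V / 2^15 ≈ 151.4 µV.
(V_in − V_min)/LSB = (-1.3926365 − (-2.48)) × 32768/4.96 = 7183.6143 → nearest code k = 7184.
V_code = V_min + k × range/2^15 = -2.48 + 7184 × 4.96/32768 = -1.3925781250 V.
e = -1.3926365 − (-1.3925781250) = −58.4 µV.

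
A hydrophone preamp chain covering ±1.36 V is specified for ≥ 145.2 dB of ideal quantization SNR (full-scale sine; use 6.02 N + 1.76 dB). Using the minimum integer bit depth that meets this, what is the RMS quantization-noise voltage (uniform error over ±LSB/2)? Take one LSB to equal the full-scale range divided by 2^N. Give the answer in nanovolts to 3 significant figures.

46.8 nV

Range = 1.36 − (-1.36) = 2.72 V.
Solving 6.02 N ≥ 145.2 − 1.76: N ≥ 23.827. Round up → N = 24.
LSB = 2.72 V / 2^24 = 162.12 nV.
V_rms = LSB/√12 = 46.8 nV.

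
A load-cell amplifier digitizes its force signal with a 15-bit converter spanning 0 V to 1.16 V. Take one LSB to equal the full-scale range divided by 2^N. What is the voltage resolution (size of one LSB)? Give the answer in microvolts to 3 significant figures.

Full-scale range = 1.16 V.
2^15 = 32768 levels.
LSB = 1.16 V ÷ 2^15 = 1.16/32768 V = 35.4 µV.

35.4 µV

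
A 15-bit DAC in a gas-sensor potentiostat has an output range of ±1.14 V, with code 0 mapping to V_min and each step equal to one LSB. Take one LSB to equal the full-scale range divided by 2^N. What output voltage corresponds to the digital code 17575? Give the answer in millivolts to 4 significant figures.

82.87 mV

Range = 1.14 − (-1.14) = 2.28 V. LSB = 2.28 V / 2^15.
Output = V_min + (17575/32768) × range = -1.14 + 0.536346 × 2.28 V
      = -1.14 V + 1.22287 V = 0.0828699 V.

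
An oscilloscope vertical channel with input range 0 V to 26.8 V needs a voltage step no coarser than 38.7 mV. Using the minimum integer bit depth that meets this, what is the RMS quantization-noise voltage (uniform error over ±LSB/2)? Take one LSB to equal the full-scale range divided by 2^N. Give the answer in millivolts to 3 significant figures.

Span = 26.8 V.
26.8 V / 38.7 mV = 692.5. Since 2^9 = 512 and 2^10 = 1024, N = 10.
LSB = 26.8 V / 2^10 = 26.172 mV.
V_rms = LSB/√12 = 7.56 mV.

7.56 mV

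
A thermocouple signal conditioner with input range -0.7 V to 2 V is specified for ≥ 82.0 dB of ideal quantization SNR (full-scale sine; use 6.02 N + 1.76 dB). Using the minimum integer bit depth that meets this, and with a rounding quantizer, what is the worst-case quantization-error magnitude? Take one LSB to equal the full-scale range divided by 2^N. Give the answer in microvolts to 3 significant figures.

Span: 2 V − (-0.7 V) = 2.7 V.
Solving 6.02 N ≥ 82.0 − 1.76: N ≥ 13.329. Round up → N = 14.
One LSB is 2.7 V / 16384 = 164.79 µV.
Half an LSB is 82.4 µV.

82.4 µV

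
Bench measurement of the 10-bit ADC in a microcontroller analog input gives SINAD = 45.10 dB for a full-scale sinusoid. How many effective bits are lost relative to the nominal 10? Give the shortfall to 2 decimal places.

2.80 bits

N_eff = (45.10 − 1.76)/6.02 = 7.1993 bits.
Shortfall = 10 − 7.1993 = 2.8007 bits.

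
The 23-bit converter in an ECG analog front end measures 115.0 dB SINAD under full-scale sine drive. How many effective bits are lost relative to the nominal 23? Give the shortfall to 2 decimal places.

Effective bits = (115.0 − 1.76)/6.02 = 18.8106.
Lost resolution: 23 − 18.8106 = 4.1894 bits.

4.19 bits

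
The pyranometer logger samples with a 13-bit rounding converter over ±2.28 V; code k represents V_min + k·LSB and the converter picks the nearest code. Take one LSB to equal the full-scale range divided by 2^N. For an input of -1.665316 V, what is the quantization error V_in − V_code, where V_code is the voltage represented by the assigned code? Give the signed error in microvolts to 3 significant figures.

+153 µV

Span: 2.28 V − (-2.28 V) = 4.56 V. LSB = 4.56 V / 2^13 ≈ 0.5566 mV.
(-1.665316 − (-2.28)) / LSB = 0.614684 × 8192/4.56 = 1104.2744. Nearest integer: k = 1104.
V_code = -2.28 + (1104/8192) × 4.56 = -1.665468750 V.
Error = V_in − V_code = -1.665316 − (-1.665468750) = +153 µV.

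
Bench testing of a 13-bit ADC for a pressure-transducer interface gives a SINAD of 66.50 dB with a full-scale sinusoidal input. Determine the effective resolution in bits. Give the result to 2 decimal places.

ENOB = (SINAD − 1.76) / 6.02 = (66.50 − 1.76) / 6.02 = 64.74 / 6.02 = 10.7542.

10.75 bits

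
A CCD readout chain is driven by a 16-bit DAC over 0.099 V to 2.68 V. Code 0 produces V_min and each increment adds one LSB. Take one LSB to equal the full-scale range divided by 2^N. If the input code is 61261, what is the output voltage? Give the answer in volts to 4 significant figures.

Full-scale range = 2.68 V − (0.099 V) = 2.581 V. LSB = 2.581 V / 2^16.
V_out = V_min + code × LSB = 0.099 V + 61261 × 2.581 V / 65536
      = 0.099 V + 2.41264 V = 2.51164 V.

2.512 V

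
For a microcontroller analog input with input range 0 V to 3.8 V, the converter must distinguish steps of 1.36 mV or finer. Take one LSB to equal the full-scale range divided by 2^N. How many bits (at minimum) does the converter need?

Span = 3.8 V.
Levels needed ≥ 3.8/1.36 mV = 2794. 2^12 = 4096 suffices, so N_min = 12.

12 bits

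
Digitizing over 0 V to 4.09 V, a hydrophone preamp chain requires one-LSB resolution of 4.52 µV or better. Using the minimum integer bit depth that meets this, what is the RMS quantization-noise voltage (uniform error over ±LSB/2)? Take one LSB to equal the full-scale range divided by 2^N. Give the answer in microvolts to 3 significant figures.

Range is 4.09 V.
Levels needed ≥ 4.09/4.52 µV = 904900. 2^20 = 1048576 suffices, so N_min = 20.
Step size = 4.09/1048576 V = 3.9005 µV.
RMS noise = LSB/√12 = 1.13 µV.

1.13 µV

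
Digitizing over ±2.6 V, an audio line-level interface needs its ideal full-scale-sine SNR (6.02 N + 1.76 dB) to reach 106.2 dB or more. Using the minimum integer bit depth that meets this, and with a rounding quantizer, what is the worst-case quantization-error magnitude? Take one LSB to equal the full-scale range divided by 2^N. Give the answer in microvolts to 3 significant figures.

The full-scale span is 2.6 − (-2.6) = 5.2 V.
6.02 N + 1.76 ≥ 106.2 gives N ≥ 17.349, so the minimum integer is 18.
Step size = 5.2/262144 V = 19.836 µV.
|e|_max = LSB/2 = 9.92 µV.

9.92 µV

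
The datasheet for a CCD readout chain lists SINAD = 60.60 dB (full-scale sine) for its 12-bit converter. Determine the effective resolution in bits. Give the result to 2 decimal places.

9.77 bits

ENOB = (SINAD − 1.76) / 6.02 = (60.60 − 1.76) / 6.02 = 58.84 / 6.02 = 9.7741.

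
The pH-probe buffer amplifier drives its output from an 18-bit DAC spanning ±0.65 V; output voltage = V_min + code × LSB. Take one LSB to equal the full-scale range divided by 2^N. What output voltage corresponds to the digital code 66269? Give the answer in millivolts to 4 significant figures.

-321.4 mV

Range = 0.65 − (-0.65) = 1.3 V. LSB = 1.3 V / 2^18.
Output = V_min + (66269/262144) × range = -0.65 + 0.252796 × 1.3 V
      = -0.65 V + 0.328635 V = -0.321365 V.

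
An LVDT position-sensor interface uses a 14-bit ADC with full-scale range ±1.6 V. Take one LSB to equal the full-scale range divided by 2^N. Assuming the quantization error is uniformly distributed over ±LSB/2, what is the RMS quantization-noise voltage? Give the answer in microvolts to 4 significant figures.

Span: 1.6 V − (-1.6 V) = 3.2 V.
LSB = 3.2 V / 2^14 = 195.313 µV.
For a uniform distribution on [−LSB/2, +LSB/2], V_rms = LSB/√12 = 195.313 µV/3.4641 = 56.38 µV.

56.38 µV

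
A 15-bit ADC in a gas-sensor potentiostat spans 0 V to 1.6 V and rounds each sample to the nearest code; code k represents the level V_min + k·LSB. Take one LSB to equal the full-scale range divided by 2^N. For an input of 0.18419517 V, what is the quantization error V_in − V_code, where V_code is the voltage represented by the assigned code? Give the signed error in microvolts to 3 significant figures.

+15.5 µV

Span = 1.6 V. LSB = 1.6 V / 2^15 ≈ 48.83 µV.
(V_in − V_min)/LSB = (0.18419517 − (0)) × 32768/1.6 = 3772.3171 → nearest code k = 3772.
V_code = 0 + (3772/32768) × 1.6 = 0.18417968750 V.
Error = V_in − V_code = 0.18419517 − (0.18417968750) = +15.5 µV.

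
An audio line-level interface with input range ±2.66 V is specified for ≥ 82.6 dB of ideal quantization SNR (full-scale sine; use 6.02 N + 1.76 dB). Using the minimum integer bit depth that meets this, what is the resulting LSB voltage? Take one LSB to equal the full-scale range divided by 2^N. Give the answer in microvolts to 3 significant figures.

325 µV

The full-scale span is 2.66 − (-2.66) = 5.32 V.
6.02 N + 1.76 ≥ 82.6 gives N ≥ 13.429, so the minimum integer is 14.
Step size = 5.32/16384 V = 325 µV.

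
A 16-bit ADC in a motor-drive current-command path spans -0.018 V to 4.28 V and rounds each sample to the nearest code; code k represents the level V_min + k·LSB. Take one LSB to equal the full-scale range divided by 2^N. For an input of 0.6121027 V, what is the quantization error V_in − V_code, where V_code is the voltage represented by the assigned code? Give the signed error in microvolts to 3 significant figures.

−11.8 µV

The full-scale span is 4.28 − (-0.018) = 4.298 V. LSB = 4.298 V / 2^16 ≈ 65.58 µV.
Position in LSBs: (0.6121027 − (-0.018)) × 65536/4.298 = 9607.8200; rounding gives k = 9608.
V_code = V_min + k × range/2^16 = -0.018 + 9608 × 4.298/65536 = 0.61211450195 V.
e = 0.6121027 − (0.61211450195) = −11.8 µV.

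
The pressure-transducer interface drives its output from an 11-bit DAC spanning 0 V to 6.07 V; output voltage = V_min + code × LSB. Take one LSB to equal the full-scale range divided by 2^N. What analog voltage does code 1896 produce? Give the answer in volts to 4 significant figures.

5.619 V

Span = 6.07 V. LSB = 6.07 V / 2^11.
V_out = 0 + 1896 × (6.07/2048) V
      = 0 + 5.61949 = 5.61949 V.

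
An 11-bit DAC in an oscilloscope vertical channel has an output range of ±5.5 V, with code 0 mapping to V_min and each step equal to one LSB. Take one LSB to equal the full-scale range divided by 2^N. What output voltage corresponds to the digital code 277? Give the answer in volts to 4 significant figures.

Full-scale range = 5.5 V − (-5.5 V) = 11 V. LSB = 11 V / 2^11.
V_out = -5.5 + 277 × (11/2048) V
      = -5.5 + 1.48779 = -4.01221 V.

-4.012 V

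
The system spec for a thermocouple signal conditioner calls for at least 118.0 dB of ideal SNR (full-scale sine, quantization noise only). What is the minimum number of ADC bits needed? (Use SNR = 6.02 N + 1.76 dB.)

Required N = ⌈(118.0 − 1.76)/6.02⌉ = ⌈19.309⌉ = 20.

20 bits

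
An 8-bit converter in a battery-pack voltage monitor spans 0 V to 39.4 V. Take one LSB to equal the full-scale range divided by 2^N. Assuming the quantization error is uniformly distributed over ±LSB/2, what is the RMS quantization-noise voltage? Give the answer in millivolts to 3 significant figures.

44.4 mV

Range is 39.4 V.
Step size = 39.4/256 V = 153.91 mV.
For a uniform distribution on [−LSB/2, +LSB/2], V_rms = LSB/√12 = 153.91 mV/3.4641 = 44.4 mV.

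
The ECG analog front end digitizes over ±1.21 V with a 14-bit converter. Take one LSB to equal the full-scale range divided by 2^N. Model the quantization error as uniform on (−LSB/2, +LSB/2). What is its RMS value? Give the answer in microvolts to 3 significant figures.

42.6 µV

Span: 1.21 V − (-1.21 V) = 2.42 V.
LSB = 2.42 V ÷ 2^14 = 2.42/16384 V = 147.71 µV.
RMS of a uniform error over width LSB is LSB/√12 = 42.6 µV.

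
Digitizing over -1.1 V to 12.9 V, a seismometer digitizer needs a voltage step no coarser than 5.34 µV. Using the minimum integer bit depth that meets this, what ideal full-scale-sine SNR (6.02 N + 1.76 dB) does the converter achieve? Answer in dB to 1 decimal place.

134.2 dB

Span: 12.9 V − (-1.1 V) = 14 V.
Required number of levels: 14/5.34 µV = 2.6217e6; smallest N with 2^N ≥ that is 22.
SNR = 6.02 × 22 + 1.76 = 134.20 dB.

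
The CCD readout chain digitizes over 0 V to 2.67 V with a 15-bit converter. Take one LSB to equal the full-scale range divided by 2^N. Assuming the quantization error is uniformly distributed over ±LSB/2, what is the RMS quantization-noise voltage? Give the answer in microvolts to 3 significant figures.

V_FS = 2.67 V.
Step size = 2.67/32768 V = 81.482 µV.
RMS of a uniform error over width LSB is LSB/√12 = 23.5 µV.

23.5 µV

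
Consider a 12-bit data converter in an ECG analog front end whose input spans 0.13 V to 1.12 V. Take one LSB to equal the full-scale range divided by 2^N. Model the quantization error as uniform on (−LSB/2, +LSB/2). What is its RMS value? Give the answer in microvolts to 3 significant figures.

69.8 µV

Span: 1.12 V − (0.13 V) = 0.99 V.
LSB = 0.99 V / 2^12 = 241.70 µV.
V_rms = LSB/√12 = 241.70 µV / √12 = 69.8 µV.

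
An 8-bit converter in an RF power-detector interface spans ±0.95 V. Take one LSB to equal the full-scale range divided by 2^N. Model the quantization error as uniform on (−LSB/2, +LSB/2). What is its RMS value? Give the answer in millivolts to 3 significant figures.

2.14 mV

Span: 0.95 V − (-0.95 V) = 1.9 V.
LSB = 1.9 V / 2^8 = 7.4219 mV.
For a uniform distribution on [−LSB/2, +LSB/2], V_rms = LSB/√12 = 7.4219 mV/3.4641 = 2.14 mV.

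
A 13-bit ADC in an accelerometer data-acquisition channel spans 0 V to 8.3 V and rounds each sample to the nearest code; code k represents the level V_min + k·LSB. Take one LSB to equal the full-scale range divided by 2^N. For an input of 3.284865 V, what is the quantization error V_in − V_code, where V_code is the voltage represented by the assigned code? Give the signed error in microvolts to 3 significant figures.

V_FS = 8.3 V. LSB = 8.3 V / 2^13 ≈ 1.013 mV.
(3.284865 − (0)) / LSB = 3.284865 × 8192/8.3 = 3242.1222. Nearest integer: k = 3242.
V_code = 0 + (3242/8192) × 8.3 = 3.284741211 V.
e = 3.284865 − (3.284741211) = +124 µV.

+124 µV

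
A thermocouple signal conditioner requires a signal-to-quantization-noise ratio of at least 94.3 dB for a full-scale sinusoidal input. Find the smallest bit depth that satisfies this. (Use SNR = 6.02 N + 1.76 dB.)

Required N = ⌈(94.3 − 1.76)/6.02⌉ = ⌈15.372⌉ = 16.

16 bits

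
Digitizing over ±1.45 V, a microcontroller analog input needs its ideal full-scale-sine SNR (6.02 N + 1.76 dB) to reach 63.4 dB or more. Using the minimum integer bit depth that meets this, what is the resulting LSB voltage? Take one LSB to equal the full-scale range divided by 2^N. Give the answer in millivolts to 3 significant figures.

The full-scale span is 1.45 − (-1.45) = 2.9 V.
N ≥ (63.4 − 1.76)/6.02 = 10.239 → N_min = 11.
LSB = 2.9 V / 2^11 = 1.42 mV.

1.42 mV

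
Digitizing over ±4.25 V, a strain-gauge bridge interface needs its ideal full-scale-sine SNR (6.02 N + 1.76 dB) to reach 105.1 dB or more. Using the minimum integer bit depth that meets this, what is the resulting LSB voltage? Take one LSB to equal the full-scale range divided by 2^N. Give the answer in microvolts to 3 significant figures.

32.4 µV

Span: 4.25 V − (-4.25 V) = 8.5 V.
6.02 N + 1.76 ≥ 105.1 gives N ≥ 17.166, so the minimum integer is 18.
Step size = 8.5/262144 V = 32.4 µV.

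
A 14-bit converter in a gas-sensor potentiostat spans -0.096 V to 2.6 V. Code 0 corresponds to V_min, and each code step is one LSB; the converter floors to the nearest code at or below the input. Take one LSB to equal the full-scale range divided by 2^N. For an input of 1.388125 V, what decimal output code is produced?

Span: 2.6 V − (-0.096 V) = 2.696 V. LSB = 2.696 V / 2^14 ≈ 164.6 µV.
code = ⌊(V_in − V_min)/LSB⌋ = ⌊(V_in − V_min) × 2^14 / range⌋
     = ⌊(1.388125 − (-0.096)) × 16384 / 2.696⌋ = ⌊1.484125 × 16384/2.696⌋
     = ⌊9019.252⌋ = 9019.

9019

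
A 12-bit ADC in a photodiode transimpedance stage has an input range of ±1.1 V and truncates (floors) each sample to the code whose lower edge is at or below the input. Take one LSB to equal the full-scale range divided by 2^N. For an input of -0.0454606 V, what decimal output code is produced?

1963

The full-scale span is 1.1 − (-1.1) = 2.2 V. LSB = 2.2 V / 2^12 ≈ 0.5371 mV.
code = ⌊(V_in − V_min)/LSB⌋ = ⌊(V_in − V_min) × 2^12 / range⌋
     = ⌊(-0.0454606 − (-1.1)) × 4096 / 2.2⌋ = ⌊1.0545394 × 4096/2.2⌋
     = ⌊1963.361⌋ = 1963.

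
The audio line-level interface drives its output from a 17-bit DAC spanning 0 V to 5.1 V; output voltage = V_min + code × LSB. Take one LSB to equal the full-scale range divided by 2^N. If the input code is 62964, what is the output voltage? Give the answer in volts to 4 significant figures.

2.450 V

Full-scale range = 5.1 V. LSB = 5.1 V / 2^17.
V_out = V_min + code × LSB = 0 V + 62964 × 5.1 V / 131072
      = 0 + 2.44992 = 2.44992 V.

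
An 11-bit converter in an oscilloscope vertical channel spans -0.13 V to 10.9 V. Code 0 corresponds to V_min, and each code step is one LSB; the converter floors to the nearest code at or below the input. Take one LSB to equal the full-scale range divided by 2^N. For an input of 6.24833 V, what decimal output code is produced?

1184

Span: 10.9 V − (-0.13 V) = 11.03 V. LSB = 11.03 V / 2^11 ≈ 5.386 mV.
V_in − V_min = 6.24833 − (-0.13) = 6.37833 V.
Divide by LSB: 6.37833 × 2048/11.03 = 1184.2992.
Truncating gives code 1184.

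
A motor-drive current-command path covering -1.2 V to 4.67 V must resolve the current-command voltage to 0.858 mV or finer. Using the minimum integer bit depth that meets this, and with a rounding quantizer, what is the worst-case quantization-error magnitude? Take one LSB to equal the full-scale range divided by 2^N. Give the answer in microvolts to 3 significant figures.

358 µV

Span: 4.67 V − (-1.2 V) = 5.87 V.
Levels needed ≥ 5.87/0.858 mV = 6841. 2^13 = 8192 suffices, so N_min = 13.
LSB = 5.87 V ÷ 2^13 = 5.87/8192 V = 0.71655 mV.
|e|_max = LSB/2 = 358 µV.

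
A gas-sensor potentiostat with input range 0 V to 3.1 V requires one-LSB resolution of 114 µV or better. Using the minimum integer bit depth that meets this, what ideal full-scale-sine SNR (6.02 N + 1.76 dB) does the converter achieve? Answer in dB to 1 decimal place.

Span = 3.1 V.
Levels needed ≥ 3.1/114 µV = 27190. 2^15 = 32768 suffices, so N_min = 15.
6.02(15) + 1.76 = 92.06 dB.

92.1 dB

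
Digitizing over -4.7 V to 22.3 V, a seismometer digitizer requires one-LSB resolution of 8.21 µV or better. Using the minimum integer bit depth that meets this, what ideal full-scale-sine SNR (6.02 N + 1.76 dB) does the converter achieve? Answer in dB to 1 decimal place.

Span: 22.3 V − (-4.7 V) = 27 V.
Need 2^N ≥ 27 V / 8.21 µV = 3.289e6 → N_min = 22.
6.02(22) + 1.76 = 134.20 dB.

134.2 dB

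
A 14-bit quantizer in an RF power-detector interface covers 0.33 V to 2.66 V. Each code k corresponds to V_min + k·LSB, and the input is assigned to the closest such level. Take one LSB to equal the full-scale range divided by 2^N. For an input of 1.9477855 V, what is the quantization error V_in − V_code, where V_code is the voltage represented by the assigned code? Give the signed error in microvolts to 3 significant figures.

−17.2 µV

Full-scale range = 2.66 V − (0.33 V) = 2.33 V. LSB = 2.33 V / 2^14 ≈ 142.2 µV.
Position in LSBs: (1.9477855 − (0.33)) × 16384/2.33 = 11375.8788; rounding gives k = 11376.
Reconstructed level: 0.33 + 11376 × 2.33/16384 V = 1.9478027344 V.
Error = V_in − V_code = 1.9477855 − (1.9478027344) = −17.2 µV.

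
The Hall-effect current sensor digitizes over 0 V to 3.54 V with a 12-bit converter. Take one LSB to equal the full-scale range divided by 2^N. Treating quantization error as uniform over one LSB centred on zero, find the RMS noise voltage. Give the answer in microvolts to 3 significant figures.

249 µV

Span = 3.54 V.
LSB = 3.54 V / 2^12 = 0.86426 mV.
RMS of a uniform error over width LSB is LSB/√12 = 249 µV.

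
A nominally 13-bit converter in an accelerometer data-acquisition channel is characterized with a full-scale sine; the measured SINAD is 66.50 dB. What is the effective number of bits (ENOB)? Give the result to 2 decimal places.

ENOB = (66.50 − 1.76)/6.02 = 10.7542 bits.

10.75 bits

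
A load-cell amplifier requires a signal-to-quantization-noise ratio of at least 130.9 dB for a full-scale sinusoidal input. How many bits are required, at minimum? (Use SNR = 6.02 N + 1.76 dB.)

N ≥ (130.9 − 1.76)/6.02 = 21.452 → N_min = 22.

22 bits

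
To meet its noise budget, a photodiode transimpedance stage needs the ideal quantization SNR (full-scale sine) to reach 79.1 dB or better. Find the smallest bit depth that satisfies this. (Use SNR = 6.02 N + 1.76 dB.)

6.02 N + 1.76 ≥ 79.1 gives N ≥ 12.847, so the minimum integer is 13.

13 bits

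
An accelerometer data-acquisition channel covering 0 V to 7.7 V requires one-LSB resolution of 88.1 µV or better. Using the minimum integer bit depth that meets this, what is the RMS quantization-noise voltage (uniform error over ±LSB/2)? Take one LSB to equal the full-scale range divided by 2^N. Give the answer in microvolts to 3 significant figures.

17.0 µV

Full-scale range = 7.7 V.
Need 2^N ≥ 7.7 V / 88.1 µV = 87400 → N_min = 17.
LSB = 7.7 V / 2^17 = 58.746 µV.
V_rms = LSB/√12 = 17.0 µV.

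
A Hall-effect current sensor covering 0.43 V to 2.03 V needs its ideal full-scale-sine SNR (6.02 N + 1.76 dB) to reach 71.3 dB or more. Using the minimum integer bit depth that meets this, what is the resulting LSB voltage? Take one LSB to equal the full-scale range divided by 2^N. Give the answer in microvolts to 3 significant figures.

Range = 2.03 − (0.43) = 1.6 V.
N ≥ (71.3 − 1.76)/6.02 = 11.551 → N_min = 12.
Step size = 1.6/4096 V = 391 µV.

391 µV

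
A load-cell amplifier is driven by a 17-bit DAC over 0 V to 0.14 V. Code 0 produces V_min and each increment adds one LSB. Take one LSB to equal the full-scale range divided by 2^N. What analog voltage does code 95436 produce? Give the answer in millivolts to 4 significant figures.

101.9 mV

V_FS = 0.14 V. LSB = 0.14 V / 2^17.
V_out = V_min + code × LSB = 0 V + 95436 × 0.14 V / 131072
      = 0 V + 0.101937 V = 0.101937 V.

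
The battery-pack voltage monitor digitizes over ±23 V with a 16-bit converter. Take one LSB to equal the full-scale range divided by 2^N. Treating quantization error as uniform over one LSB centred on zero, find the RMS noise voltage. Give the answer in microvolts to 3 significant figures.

203 µV

Range = 23 − (-23) = 46 V.
One LSB is 46 V / 65536 = 0.70190 mV.
RMS of a uniform error over width LSB is LSB/√12 = 203 µV.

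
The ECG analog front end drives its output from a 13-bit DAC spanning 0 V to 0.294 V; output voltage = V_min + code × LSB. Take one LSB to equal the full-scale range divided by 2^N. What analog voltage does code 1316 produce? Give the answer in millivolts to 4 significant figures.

47.23 mV

Span = 0.294 V. LSB = 0.294 V / 2^13.
Output = V_min + (1316/8192) × range = 0 + 0.160645 × 0.294 V
      = 0 V + 0.0472295 V = 0.0472295 V.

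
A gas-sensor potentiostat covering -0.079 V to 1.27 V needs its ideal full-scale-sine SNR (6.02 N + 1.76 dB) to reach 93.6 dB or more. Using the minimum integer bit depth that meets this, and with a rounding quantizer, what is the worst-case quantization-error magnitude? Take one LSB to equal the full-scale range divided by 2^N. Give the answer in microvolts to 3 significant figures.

Range = 1.27 − (-0.079) = 1.349 V.
Solving 6.02 N ≥ 93.6 − 1.76: N ≥ 15.256. Round up → N = 16.
LSB = 1.349 V / 2^16 = 20.584 µV.
Half an LSB is 10.3 µV.

10.3 µV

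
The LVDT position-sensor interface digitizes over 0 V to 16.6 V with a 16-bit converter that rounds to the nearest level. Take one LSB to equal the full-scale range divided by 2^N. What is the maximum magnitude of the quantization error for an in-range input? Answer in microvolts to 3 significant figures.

Range is 16.6 V.
LSB = 16.6 V ÷ 2^16 = 16.6/65536 V = 253.30 µV.
Worst-case error for round-to-nearest is half an LSB: 127 µV.

127 µV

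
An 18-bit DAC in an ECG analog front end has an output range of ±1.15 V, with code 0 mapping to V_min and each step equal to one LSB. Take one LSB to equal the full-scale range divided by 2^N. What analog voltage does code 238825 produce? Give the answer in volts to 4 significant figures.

0.9454 V

Range = 1.15 − (-1.15) = 2.3 V. LSB = 2.3 V / 2^18.
V_out = -1.15 + 238825 × (2.3/262144) V
      = -1.15 + 2.09540 = 0.945404 V.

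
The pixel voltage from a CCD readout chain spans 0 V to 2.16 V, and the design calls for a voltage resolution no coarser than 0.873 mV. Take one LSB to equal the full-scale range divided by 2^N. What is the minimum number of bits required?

Span = 2.16 V.
Need 2^N ≥ 2.16 V / 0.873 mV = 2474 → N_min = 12.

12 bits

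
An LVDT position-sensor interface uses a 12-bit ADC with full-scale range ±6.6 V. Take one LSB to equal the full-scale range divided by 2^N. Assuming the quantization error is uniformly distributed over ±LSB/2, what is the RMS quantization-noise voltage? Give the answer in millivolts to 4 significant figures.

0.9303 mV

Span: 6.6 V − (-6.6 V) = 13.2 V.
LSB = 13.2 V / 2^12 = 3.22266 mV.
σ_q = LSB/√12 = 3.22266 mV/3.4641 = 0.9303 mV.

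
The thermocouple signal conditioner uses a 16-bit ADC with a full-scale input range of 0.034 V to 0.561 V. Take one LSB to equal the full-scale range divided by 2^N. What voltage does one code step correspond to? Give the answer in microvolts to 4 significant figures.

8.041 µV

The full-scale span is 0.561 − (0.034) = 0.527 V.
Number of codes = 2^16 = 65536.
LSB = 0.527 V / 2^16 = 8.041 µV.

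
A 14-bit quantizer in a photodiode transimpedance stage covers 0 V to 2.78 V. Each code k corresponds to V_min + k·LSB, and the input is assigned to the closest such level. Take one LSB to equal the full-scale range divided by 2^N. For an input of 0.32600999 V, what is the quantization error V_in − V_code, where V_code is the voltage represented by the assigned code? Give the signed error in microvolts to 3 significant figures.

+59.1 µV

Range is 2.78 V. LSB = 2.78 V / 2^14 ≈ 169.7 µV.
Position in LSBs: (0.32600999 − (0)) × 16384/2.78 = 1921.3481; rounding gives k = 1921.
V_code = V_min + k × range/2^14 = 0 + 1921 × 2.78/16384 = 0.32595092773 V.
V_in − V_code = 0.32600999 − (0.32595092773) = +59.1 µV.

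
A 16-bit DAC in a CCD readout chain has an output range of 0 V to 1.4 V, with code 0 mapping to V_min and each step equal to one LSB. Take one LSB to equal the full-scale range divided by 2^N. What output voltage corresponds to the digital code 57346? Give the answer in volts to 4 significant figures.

1.225 V

Range is 1.4 V. LSB = 1.4 V / 2^16.
V_out = V_min + code × LSB = 0 V + 57346 × 1.4 V / 65536
      = 0 V + 1.22504 V = 1.22504 V.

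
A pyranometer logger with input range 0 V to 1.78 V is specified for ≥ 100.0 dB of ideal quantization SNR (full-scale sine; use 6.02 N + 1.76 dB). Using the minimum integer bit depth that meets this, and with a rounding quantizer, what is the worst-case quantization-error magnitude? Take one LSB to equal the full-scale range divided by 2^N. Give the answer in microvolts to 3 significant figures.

6.79 µV

Span = 1.78 V.
6.02 N + 1.76 ≥ 100.0 gives N ≥ 16.319, so the minimum integer is 17.
LSB = 1.78 V / 2^17 = 13.580 µV.
Max error for round-to-nearest is LSB/2 = 6.79 µV.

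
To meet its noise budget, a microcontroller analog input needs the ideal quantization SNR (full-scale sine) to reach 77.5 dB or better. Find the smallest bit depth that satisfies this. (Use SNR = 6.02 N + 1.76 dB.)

13 bits

Solving 6.02 N ≥ 77.5 − 1.76: N ≥ 12.581. Round up → N = 13.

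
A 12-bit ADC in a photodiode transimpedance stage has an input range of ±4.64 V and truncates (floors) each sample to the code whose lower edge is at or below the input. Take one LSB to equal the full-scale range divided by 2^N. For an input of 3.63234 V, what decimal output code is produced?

Range = 4.64 − (-4.64) = 9.28 V. LSB = 9.28 V / 2^12 ≈ 2.266 mV.
V_in − V_min = 3.63234 − (-4.64) = 8.27234 V.
Divide by LSB: 8.27234 × 4096/9.28 = 3651.2397.
Truncating gives code 3651.

3651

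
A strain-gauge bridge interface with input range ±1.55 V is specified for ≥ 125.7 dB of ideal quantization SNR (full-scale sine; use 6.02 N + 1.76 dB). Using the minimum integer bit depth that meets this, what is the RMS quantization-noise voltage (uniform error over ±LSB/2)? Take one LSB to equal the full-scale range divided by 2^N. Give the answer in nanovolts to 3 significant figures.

427 nV

Span: 1.55 V − (-1.55 V) = 3.1 V.
Solving 6.02 N ≥ 125.7 − 1.76: N ≥ 20.588. Round up → N = 21.
LSB = 3.1 V ÷ 2^21 = 3.1/2097152 V = 1.4782 µV.
RMS noise = LSB/√12 = 427 nV.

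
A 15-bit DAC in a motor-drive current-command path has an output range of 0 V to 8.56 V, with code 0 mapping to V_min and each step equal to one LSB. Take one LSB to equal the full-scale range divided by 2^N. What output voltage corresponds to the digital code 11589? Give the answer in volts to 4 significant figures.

V_FS = 8.56 V. LSB = 8.56 V / 2^15.
V_out = V_min + code × LSB = 0 V + 11589 × 8.56 V / 32768
      = 0 + 3.02740 = 3.02740 V.

3.027 V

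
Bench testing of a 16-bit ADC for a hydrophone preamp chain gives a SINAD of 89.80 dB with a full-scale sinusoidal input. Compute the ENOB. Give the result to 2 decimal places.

(89.80 − 1.76) / 6.02 = 88.04/6.02 = 14.6246 effective bits.

14.62 bits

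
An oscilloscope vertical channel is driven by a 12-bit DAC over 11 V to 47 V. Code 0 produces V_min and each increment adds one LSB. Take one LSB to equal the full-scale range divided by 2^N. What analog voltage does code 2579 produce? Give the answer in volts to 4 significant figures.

33.67 V

Full-scale range = 47 V − (11 V) = 36 V. LSB = 36 V / 2^12.
Output = V_min + (2579/4096) × range = 11 + 0.629639 × 36 V
      = 11 + 22.6670 = 33.6670 V.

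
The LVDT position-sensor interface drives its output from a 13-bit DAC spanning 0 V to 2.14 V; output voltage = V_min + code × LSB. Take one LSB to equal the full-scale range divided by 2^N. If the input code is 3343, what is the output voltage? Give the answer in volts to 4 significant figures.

Full-scale range = 2.14 V. LSB = 2.14 V / 2^13.
V_out = V_min + code × LSB = 0 V + 3343 × 2.14 V / 8192
      = 0 V + 0.873293 V = 0.873293 V.

0.8733 V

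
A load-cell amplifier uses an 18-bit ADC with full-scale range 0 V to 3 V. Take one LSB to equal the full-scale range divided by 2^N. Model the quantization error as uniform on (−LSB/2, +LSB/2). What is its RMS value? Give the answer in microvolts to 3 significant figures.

3.30 µV

Full-scale range = 3 V.
LSB = 3 V ÷ 2^18 = 3/262144 V = 11.444 µV.
RMS of a uniform error over width LSB is LSB/√12 = 3.30 µV.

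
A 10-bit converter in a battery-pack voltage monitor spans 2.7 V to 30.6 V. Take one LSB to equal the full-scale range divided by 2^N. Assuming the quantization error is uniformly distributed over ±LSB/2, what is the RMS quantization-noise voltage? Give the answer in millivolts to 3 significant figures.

7.87 mV

The full-scale span is 30.6 − (2.7) = 27.9 V.
LSB = 27.9 V / 2^10 = 27.246 mV.
RMS of a uniform error over width LSB is LSB/√12 = 7.87 mV.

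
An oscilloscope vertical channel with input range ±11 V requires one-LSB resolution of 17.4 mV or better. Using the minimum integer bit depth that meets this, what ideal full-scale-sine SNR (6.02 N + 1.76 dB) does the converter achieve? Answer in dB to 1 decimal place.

68.0 dB

Range = 11 − (-11) = 22 V.
Required number of levels: 22/17.4 mV = 1264.4; smallest N with 2^N ≥ that is 11.
SNR = 6.02 × 11 + 1.76 = 67.98 dB.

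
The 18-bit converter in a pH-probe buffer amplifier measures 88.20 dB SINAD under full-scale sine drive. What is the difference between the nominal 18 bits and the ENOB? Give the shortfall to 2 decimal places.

3.64 bits

ENOB = (SINAD − 1.76)/6.02 = (88.20 − 1.76)/6.02 = 14.3588 bits.
Shortfall = 18 − 14.3588 = 3.6412 bits.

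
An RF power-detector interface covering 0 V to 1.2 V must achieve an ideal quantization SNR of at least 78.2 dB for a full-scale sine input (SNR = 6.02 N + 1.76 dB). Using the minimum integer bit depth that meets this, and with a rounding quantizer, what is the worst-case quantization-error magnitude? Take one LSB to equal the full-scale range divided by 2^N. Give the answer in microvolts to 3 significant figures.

73.2 µV

Range is 1.2 V.
N ≥ (78.2 − 1.76)/6.02 = 12.698 → N_min = 13.
LSB = 1.2 V ÷ 2^13 = 1.2/8192 V = 146.48 µV.
Half an LSB is 73.2 µV.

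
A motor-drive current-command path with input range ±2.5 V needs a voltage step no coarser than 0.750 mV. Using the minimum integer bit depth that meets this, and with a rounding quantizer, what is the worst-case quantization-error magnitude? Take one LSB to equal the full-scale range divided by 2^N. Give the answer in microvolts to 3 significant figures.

Span: 2.5 V − (-2.5 V) = 5 V.
Required number of levels: 5/0.750 mV = 6666.7; smallest N with 2^N ≥ that is 13.
One LSB is 5 V / 8192 = 0.61035 mV.
|e|_max = LSB/2 = 305 µV.

305 µV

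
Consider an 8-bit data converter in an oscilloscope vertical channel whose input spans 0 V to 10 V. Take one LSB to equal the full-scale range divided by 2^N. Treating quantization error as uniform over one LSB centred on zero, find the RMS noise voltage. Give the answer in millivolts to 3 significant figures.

Range is 10 V.
LSB = 10 V ÷ 2^8 = 10/256 V = 39.063 mV.
RMS of a uniform error over width LSB is LSB/√12 = 11.3 mV.

11.3 mV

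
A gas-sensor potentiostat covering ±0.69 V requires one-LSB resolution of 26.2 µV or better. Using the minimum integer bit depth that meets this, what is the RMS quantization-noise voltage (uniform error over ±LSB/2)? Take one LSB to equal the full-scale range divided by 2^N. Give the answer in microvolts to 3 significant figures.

6.08 µV

Span: 0.69 V − (-0.69 V) = 1.38 V.
Need 2^N ≥ 1.38 V / 26.2 µV = 52670 → N_min = 16.
LSB = 1.38 V / 2^16 = 21.057 µV.
σ_q = LSB/√12 = 21.057 µV/3.4641 = 6.08 µV.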